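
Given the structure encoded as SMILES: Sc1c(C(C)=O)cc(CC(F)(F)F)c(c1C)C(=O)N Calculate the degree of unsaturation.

6

Molecular formula: C12H12F3NO2S.
DoU = (2C + 2 + N − H − X) / 2, where X is the halogen count and O/S are ignored.
    = (2·12 + 2 + 1 − 12 − 3) / 2 = 12 / 2 = 6.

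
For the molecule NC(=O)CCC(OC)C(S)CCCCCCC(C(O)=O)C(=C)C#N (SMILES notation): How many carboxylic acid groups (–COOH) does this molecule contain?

1

The carboxylic acid motif appears at heavy-atom position 18 in the SMILES.
Other groups present: 1 alkene, 1 amide, 1 ether, 1 nitrile, 1 thiol.
Carboxylic acid count: 1.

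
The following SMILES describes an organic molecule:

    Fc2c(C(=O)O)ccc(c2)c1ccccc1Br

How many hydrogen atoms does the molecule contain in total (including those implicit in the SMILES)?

Walk through each heavy atom and fill implicit hydrogens from standard valence (C 4, N 3, O 2, S 2, halogen 1); for lowercase aromatic atoms, an aromatic c carries 1 H when it has two neighbours and 0 H with three, and aromatic n carries 0 H:
  atom 1: F (halogen, monovalent) → 0 H
  atom 2: aromatic c, 3 neighbours → 0 H
  atom 3: aromatic c, 3 neighbours → 0 H
  atom 4: C, bond orders sum to 4 (valence 4) → 0 H
  atom 5: O, bond orders sum to 2 (valence 2) → 0 H
  atom 6: O, bond orders sum to 1 (valence 2) → 1 H
  atom 7: aromatic c, 2 neighbours → 1 H
  atom 8: aromatic c, 2 neighbours → 1 H
  atom 9: aromatic c, 3 neighbours → 0 H
  atom 10: aromatic c, 2 neighbours → 1 H
  atom 11: aromatic c, 3 neighbours → 0 H
  atom 12: aromatic c, 2 neighbours → 1 H
  atom 13: aromatic c, 2 neighbours → 1 H
  atom 14: aromatic c, 2 neighbours → 1 H
  atom 15: aromatic c, 2 neighbours → 1 H
  atom 16: aromatic c, 3 neighbours → 0 H
  atom 17: Br (halogen, monovalent) → 0 H
Total hydrogens: 8.

8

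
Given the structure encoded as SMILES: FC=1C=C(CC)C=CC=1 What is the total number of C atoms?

Count every carbon token in the SMILES (each C, including those in ring-closure positions and inside branches).
Carbon count: 8.

8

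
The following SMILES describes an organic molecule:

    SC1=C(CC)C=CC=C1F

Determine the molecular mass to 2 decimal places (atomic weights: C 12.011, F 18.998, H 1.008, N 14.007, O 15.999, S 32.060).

156.22 g/mol

First, the molecular formula is C8H9FS (counting implicit H from valence).
  C: 8 × 12.011 = 96.088
  F: 1 × 18.998 = 18.998
  H: 9 × 1.008 = 9.072
  S: 1 × 32.060 = 32.060
Sum: 8×12.011 + 1×18.998 + 9×1.008 + 1×32.060 = 156.218 → 156.22 g/mol.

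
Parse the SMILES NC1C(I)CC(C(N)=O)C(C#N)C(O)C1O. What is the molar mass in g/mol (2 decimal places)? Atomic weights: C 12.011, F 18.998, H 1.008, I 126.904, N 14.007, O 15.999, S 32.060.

First, the molecular formula is C9H14IN3O3 (counting implicit H from valence).
  C: 9 × 12.011 = 108.099
  H: 14 × 1.008 = 14.112
  I: 1 × 126.904 = 126.904
  N: 3 × 14.007 = 42.021
  O: 3 × 15.999 = 47.997
Sum: 9×12.011 + 14×1.008 + 1×126.904 + 3×14.007 + 3×15.999 = 339.133 → 339.13 g/mol.

339.13 g/mol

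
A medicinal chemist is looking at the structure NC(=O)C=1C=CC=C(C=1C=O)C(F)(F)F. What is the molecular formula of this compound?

C9H6F3NO2

Walk through each heavy atom and fill implicit hydrogens from standard valence (C 4, N 3, O 2, S 2, halogen 1):
  atom 1: N, bond orders sum to 1 (valence 3) → 2 H
  atom 2: C, bond orders sum to 4 (valence 4) → 0 H
  atom 3: O, bond orders sum to 2 (valence 2) → 0 H
  atom 4: C, bond orders sum to 4 (valence 4) → 0 H
  atom 5: C, bond orders sum to 3 (valence 4) → 1 H
  atom 6: C, bond orders sum to 3 (valence 4) → 1 H
  atom 7: C, bond orders sum to 3 (valence 4) → 1 H
  atom 8: C, bond orders sum to 4 (valence 4) → 0 H
  atom 9: C, bond orders sum to 4 (valence 4) → 0 H
  atom 10: C, bond orders sum to 3 (valence 4) → 1 H
  atom 11: O, bond orders sum to 2 (valence 2) → 0 H
  atom 12: C, bond orders sum to 4 (valence 4) → 0 H
  atom 13: F (halogen, monovalent) → 0 H
  atom 14: F (halogen, monovalent) → 0 H
  atom 15: F (halogen, monovalent) → 0 H
Totals → C:9, H:6, F:3, N:1, O:2.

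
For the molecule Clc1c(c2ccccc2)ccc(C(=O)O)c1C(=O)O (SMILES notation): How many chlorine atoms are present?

1

Scan the SMILES for Cl atoms (remember two-letter symbols like Cl and Br are single atoms).
Chlorine count: 1.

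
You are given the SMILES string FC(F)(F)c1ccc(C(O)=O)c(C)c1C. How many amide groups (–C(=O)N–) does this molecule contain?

0

Scan the SMILES for the amide motif — none present.
Groups that are present: 1 carboxylic acid.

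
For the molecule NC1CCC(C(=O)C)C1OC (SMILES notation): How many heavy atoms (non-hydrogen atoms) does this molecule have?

11

Every atom symbol written in the SMILES (organic subset) is one heavy atom; implicit H are not written.
Heavy atoms by element → C:8, N:1, O:2.
Total: 11.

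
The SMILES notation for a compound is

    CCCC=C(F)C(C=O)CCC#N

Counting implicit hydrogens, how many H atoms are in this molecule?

Walk through each heavy atom and fill implicit hydrogens from standard valence (C 4, N 3, O 2, S 2, halogen 1):
  atom 1: C, bond orders sum to 1 (valence 4) → 3 H
  atom 2: C, bond orders sum to 2 (valence 4) → 2 H
  atom 3: C, bond orders sum to 2 (valence 4) → 2 H
  atom 4: C, bond orders sum to 3 (valence 4) → 1 H
  atom 5: C, bond orders sum to 4 (valence 4) → 0 H
  atom 6: F (halogen, monovalent) → 0 H
  atom 7: C, bond orders sum to 3 (valence 4) → 1 H
  atom 8: C, bond orders sum to 3 (valence 4) → 1 H
  atom 9: O, bond orders sum to 2 (valence 2) → 0 H
  atom 10: C, bond orders sum to 2 (valence 4) → 2 H
  atom 11: C, bond orders sum to 2 (valence 4) → 2 H
  atom 12: C, bond orders sum to 4 (valence 4) → 0 H
  atom 13: N, bond orders sum to 3 (valence 3) → 0 H
Total hydrogens: 14.

14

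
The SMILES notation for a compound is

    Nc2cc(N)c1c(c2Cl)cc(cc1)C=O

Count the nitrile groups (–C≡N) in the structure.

Scan the SMILES for the nitrile motif — none present.
Groups that are present: 1 aldehyde, 2 primary amine.

0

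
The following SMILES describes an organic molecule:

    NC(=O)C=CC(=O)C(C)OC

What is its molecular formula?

Walk through each heavy atom and fill implicit hydrogens from standard valence (C 4, N 3, O 2, S 2, halogen 1):
  atom 1: N, bond orders sum to 1 (valence 3) → 2 H
  atom 2: C, bond orders sum to 4 (valence 4) → 0 H
  atom 3: O, bond orders sum to 2 (valence 2) → 0 H
  atom 4: C, bond orders sum to 3 (valence 4) → 1 H
  atom 5: C, bond orders sum to 3 (valence 4) → 1 H
  atom 6: C, bond orders sum to 4 (valence 4) → 0 H
  atom 7: O, bond orders sum to 2 (valence 2) → 0 H
  atom 8: C, bond orders sum to 3 (valence 4) → 1 H
  atom 9: C, bond orders sum to 1 (valence 4) → 3 H
  atom 10: O, bond orders sum to 2 (valence 2) → 0 H
  atom 11: C, bond orders sum to 1 (valence 4) → 3 H
Totals → C:7, H:11, N:1, O:3.
In Hill order: C7H11NO3.

C7H11NO3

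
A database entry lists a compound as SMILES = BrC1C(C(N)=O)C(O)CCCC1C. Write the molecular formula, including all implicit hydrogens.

C9H16BrNO2

Walk through each heavy atom and fill implicit hydrogens from standard valence (C 4, N 3, O 2, S 2, halogen 1):
  atom 1: Br (halogen, monovalent) → 0 H
  atom 2: C, bond orders sum to 3 (valence 4) → 1 H
  atom 3: C, bond orders sum to 3 (valence 4) → 1 H
  atom 4: C, bond orders sum to 4 (valence 4) → 0 H
  atom 5: N, bond orders sum to 1 (valence 3) → 2 H
  atom 6: O, bond orders sum to 2 (valence 2) → 0 H
  atom 7: C, bond orders sum to 3 (valence 4) → 1 H
  atom 8: O, bond orders sum to 1 (valence 2) → 1 H
  atom 9: C, bond orders sum to 2 (valence 4) → 2 H
  atom 10: C, bond orders sum to 2 (valence 4) → 2 H
  atom 11: C, bond orders sum to 2 (valence 4) → 2 H
  atom 12: C, bond orders sum to 3 (valence 4) → 1 H
  atom 13: C, bond orders sum to 1 (valence 4) → 3 H
Totals → C:9, H:16, Br:1, N:1, O:2.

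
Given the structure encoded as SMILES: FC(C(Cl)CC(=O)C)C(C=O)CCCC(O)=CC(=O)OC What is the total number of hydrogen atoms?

20

Walk through each heavy atom and fill implicit hydrogens from standard valence (C 4, N 3, O 2, S 2, halogen 1):
  atom 1: F (halogen, monovalent) → 0 H
  atom 2: C, bond orders sum to 3 (valence 4) → 1 H
  atom 3: C, bond orders sum to 3 (valence 4) → 1 H
  atom 4: Cl (halogen, monovalent) → 0 H
  atom 5: C, bond orders sum to 2 (valence 4) → 2 H
  atom 6: C, bond orders sum to 4 (valence 4) → 0 H
  atom 7: O, bond orders sum to 2 (valence 2) → 0 H
  atom 8: C, bond orders sum to 1 (valence 4) → 3 H
  atom 9: C, bond orders sum to 3 (valence 4) → 1 H
  atom 10: C, bond orders sum to 3 (valence 4) → 1 H
  atom 11: O, bond orders sum to 2 (valence 2) → 0 H
  atom 12: C, bond orders sum to 2 (valence 4) → 2 H
  atom 13: C, bond orders sum to 2 (valence 4) → 2 H
  atom 14: C, bond orders sum to 2 (valence 4) → 2 H
  atom 15: C, bond orders sum to 4 (valence 4) → 0 H
  atom 16: O, bond orders sum to 1 (valence 2) → 1 H
  atom 17: C, bond orders sum to 3 (valence 4) → 1 H
  atom 18: C, bond orders sum to 4 (valence 4) → 0 H
  atom 19: O, bond orders sum to 2 (valence 2) → 0 H
  atom 20: O, bond orders sum to 2 (valence 2) → 0 H
  atom 21: C, bond orders sum to 1 (valence 4) → 3 H
Total hydrogens: 20.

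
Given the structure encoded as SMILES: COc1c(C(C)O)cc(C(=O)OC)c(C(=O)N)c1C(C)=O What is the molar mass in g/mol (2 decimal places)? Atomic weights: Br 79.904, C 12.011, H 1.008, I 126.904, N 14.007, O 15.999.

First, the molecular formula is C14H17NO6 (counting implicit H from valence).
  C: 14 × 12.011 = 168.154
  H: 17 × 1.008 = 17.136
  N: 1 × 14.007 = 14.007
  O: 6 × 15.999 = 95.994
Sum: 14×12.011 + 17×1.008 + 1×14.007 + 6×15.999 = 295.291 → 295.29 g/mol.

295.29 g/mol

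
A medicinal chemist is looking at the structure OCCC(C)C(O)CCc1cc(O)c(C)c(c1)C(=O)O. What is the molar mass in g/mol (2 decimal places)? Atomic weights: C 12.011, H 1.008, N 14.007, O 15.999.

282.34 g/mol

First, the molecular formula is C15H22O5 (counting implicit H from valence).
  C: 15 × 12.011 = 180.165
  H: 22 × 1.008 = 22.176
  O: 5 × 15.999 = 79.995
Sum: 15×12.011 + 22×1.008 + 5×15.999 = 282.336 → 282.34 g/mol.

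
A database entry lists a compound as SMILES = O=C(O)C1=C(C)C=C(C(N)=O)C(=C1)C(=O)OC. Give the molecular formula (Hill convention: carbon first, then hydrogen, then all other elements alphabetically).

C11H11NO5

Walk through each heavy atom and fill implicit hydrogens from standard valence (C 4, N 3, O 2, S 2, halogen 1):
  atom 1: O, bond orders sum to 2 (valence 2) → 0 H
  atom 2: C, bond orders sum to 4 (valence 4) → 0 H
  atom 3: O, bond orders sum to 1 (valence 2) → 1 H
  atom 4: C, bond orders sum to 4 (valence 4) → 0 H
  atom 5: C, bond orders sum to 4 (valence 4) → 0 H
  atom 6: C, bond orders sum to 1 (valence 4) → 3 H
  atom 7: C, bond orders sum to 3 (valence 4) → 1 H
  atom 8: C, bond orders sum to 4 (valence 4) → 0 H
  atom 9: C, bond orders sum to 4 (valence 4) → 0 H
  atom 10: N, bond orders sum to 1 (valence 3) → 2 H
  atom 11: O, bond orders sum to 2 (valence 2) → 0 H
  atom 12: C, bond orders sum to 4 (valence 4) → 0 H
  atom 13: C, bond orders sum to 3 (valence 4) → 1 H
  atom 14: C, bond orders sum to 4 (valence 4) → 0 H
  atom 15: O, bond orders sum to 2 (valence 2) → 0 H
  atom 16: O, bond orders sum to 2 (valence 2) → 0 H
  atom 17: C, bond orders sum to 1 (valence 4) → 3 H
Totals → C:11, H:11, N:1, O:5.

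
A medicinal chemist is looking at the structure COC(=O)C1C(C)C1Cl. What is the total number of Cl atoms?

Scan the SMILES for Cl atoms (remember two-letter symbols like Cl and Br are single atoms).
Chlorine count: 1.

1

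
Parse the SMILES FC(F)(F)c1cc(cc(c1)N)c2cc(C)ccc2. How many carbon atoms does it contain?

14

Count every carbon token in the SMILES (each C, including those in ring-closure positions and inside branches).
Carbon count: 14.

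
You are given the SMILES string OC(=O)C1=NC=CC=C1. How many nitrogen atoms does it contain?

1

Scan the SMILES for N atoms (remember two-letter symbols like Cl and Br are single atoms).
Nitrogen count: 1.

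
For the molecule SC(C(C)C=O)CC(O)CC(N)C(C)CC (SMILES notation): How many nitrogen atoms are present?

1

Scan the SMILES for N atoms (remember two-letter symbols like Cl and Br are single atoms).
Nitrogen count: 1.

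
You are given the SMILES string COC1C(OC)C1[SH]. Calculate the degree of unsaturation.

1

Molecular formula: C5H10O2S.
DoU = (2C + 2 + N − H − X) / 2, where X is the halogen count and O/S are ignored.
    = (2·5 + 2 + 0 − 10 − 0) / 2 = 2 / 2 = 1.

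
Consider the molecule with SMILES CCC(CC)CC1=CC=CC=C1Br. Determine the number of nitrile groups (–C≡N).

0

Scan the SMILES for the nitrile motif — none present.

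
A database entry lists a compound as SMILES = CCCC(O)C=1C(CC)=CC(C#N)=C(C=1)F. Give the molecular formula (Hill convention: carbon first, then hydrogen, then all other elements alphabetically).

Walk through each heavy atom and fill implicit hydrogens from standard valence (C 4, N 3, O 2, S 2, halogen 1):
  atom 1: C, bond orders sum to 1 (valence 4) → 3 H
  atom 2: C, bond orders sum to 2 (valence 4) → 2 H
  atom 3: C, bond orders sum to 2 (valence 4) → 2 H
  atom 4: C, bond orders sum to 3 (valence 4) → 1 H
  atom 5: O, bond orders sum to 1 (valence 2) → 1 H
  atom 6: C, bond orders sum to 4 (valence 4) → 0 H
  atom 7: C, bond orders sum to 4 (valence 4) → 0 H
  atom 8: C, bond orders sum to 2 (valence 4) → 2 H
  atom 9: C, bond orders sum to 1 (valence 4) → 3 H
  atom 10: C, bond orders sum to 3 (valence 4) → 1 H
  atom 11: C, bond orders sum to 4 (valence 4) → 0 H
  atom 12: C, bond orders sum to 4 (valence 4) → 0 H
  atom 13: N, bond orders sum to 3 (valence 3) → 0 H
  atom 14: C, bond orders sum to 4 (valence 4) → 0 H
  atom 15: C, bond orders sum to 3 (valence 4) → 1 H
  atom 16: F (halogen, monovalent) → 0 H
Totals → C:13, H:16, F:1, N:1, O:1.

C13H16FNO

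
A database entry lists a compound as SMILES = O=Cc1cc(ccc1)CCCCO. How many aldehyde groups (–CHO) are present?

1

The aldehyde motif appears at heavy-atom position 2 in the SMILES.
Other groups present: 1 hydroxyl.
Aldehyde count: 1.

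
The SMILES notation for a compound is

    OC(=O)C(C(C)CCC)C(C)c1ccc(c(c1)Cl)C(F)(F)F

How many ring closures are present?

In SMILES, each pair of matching ring-closure digits denotes one ring-closing bond; the number of such bonds equals the number of independent rings.
Ring-closure bonds here: 1.

1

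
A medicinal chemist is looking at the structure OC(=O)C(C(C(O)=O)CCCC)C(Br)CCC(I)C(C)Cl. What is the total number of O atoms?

Scan the SMILES for O atoms (remember two-letter symbols like Cl and Br are single atoms).
Oxygen count: 4.

4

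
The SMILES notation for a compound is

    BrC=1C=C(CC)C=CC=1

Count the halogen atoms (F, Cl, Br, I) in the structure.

1

Halogen atoms appear at heavy-atom position 1 (1×Br).
Halogen count: 1.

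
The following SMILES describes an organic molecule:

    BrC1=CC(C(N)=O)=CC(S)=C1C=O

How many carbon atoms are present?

8

Count every carbon token in the SMILES (each C, including those in ring-closure positions and inside branches).
Carbon count: 8.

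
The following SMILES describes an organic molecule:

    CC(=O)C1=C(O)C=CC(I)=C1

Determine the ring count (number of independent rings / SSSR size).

1

In SMILES, each pair of matching ring-closure digits denotes one ring-closing bond; the number of such bonds equals the number of independent rings.
Ring-closure bonds here: 1.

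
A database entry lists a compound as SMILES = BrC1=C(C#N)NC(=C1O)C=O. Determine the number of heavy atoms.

Every atom symbol written in the SMILES (organic subset) is one heavy atom; implicit H are not written.
Heavy atoms by element → Br:1, C:6, N:2, O:2.
Total: 11.

11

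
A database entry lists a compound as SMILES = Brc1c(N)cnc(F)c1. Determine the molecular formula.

C5H4BrFN2

Walk through each heavy atom and fill implicit hydrogens from standard valence (C 4, N 3, O 2, S 2, halogen 1); for lowercase aromatic atoms, an aromatic c carries 1 H when it has two neighbours and 0 H with three, and aromatic n carries 0 H:
  atom 1: Br (halogen, monovalent) → 0 H
  atom 2: aromatic c, 3 neighbours → 0 H
  atom 3: aromatic c, 3 neighbours → 0 H
  atom 4: N, bond orders sum to 1 (valence 3) → 2 H
  atom 5: aromatic c, 2 neighbours → 1 H
  atom 6: aromatic n, 2 neighbours → 0 H
  atom 7: aromatic c, 3 neighbours → 0 H
  atom 8: F (halogen, monovalent) → 0 H
  atom 9: aromatic c, 2 neighbours → 1 H
Totals → C:5, H:4, Br:1, F:1, N:2.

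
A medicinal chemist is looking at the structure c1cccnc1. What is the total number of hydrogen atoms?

Walk through each heavy atom and fill implicit hydrogens from standard valence (C 4, N 3, O 2, S 2, halogen 1); for lowercase aromatic atoms, an aromatic c carries 1 H when it has two neighbours and 0 H with three, and aromatic n carries 0 H:
  atom 1: aromatic c, 2 neighbours → 1 H
  atom 2: aromatic c, 2 neighbours → 1 H
  atom 3: aromatic c, 2 neighbours → 1 H
  atom 4: aromatic c, 2 neighbours → 1 H
  atom 5: aromatic n, 2 neighbours → 0 H
  atom 6: aromatic c, 2 neighbours → 1 H
Total hydrogens: 5.

5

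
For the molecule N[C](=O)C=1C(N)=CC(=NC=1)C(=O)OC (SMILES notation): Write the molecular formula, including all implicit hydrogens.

C8H9N3O3

Walk through each heavy atom and fill implicit hydrogens from standard valence (C 4, N 3, O 2, S 2, halogen 1):
  atom 1: N, bond orders sum to 1 (valence 3) → 2 H
  atom 2: C with explicit H count 0
  atom 3: O, bond orders sum to 2 (valence 2) → 0 H
  atom 4: C, bond orders sum to 4 (valence 4) → 0 H
  atom 5: C, bond orders sum to 4 (valence 4) → 0 H
  atom 6: N, bond orders sum to 1 (valence 3) → 2 H
  atom 7: C, bond orders sum to 3 (valence 4) → 1 H
  atom 8: C, bond orders sum to 4 (valence 4) → 0 H
  atom 9: N, bond orders sum to 3 (valence 3) → 0 H
  atom 10: C, bond orders sum to 3 (valence 4) → 1 H
  atom 11: C, bond orders sum to 4 (valence 4) → 0 H
  atom 12: O, bond orders sum to 2 (valence 2) → 0 H
  atom 13: O, bond orders sum to 2 (valence 2) → 0 H
  atom 14: C, bond orders sum to 1 (valence 4) → 3 H
Totals → C:8, H:9, N:3, O:3.
In Hill order: C8H9N3O3.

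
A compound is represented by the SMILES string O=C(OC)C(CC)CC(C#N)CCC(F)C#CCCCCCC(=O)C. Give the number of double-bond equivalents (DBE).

Degree of unsaturation = (number of rings) + (number of π bonds).
Ring closures in the SMILES: 0.
π bonds: 2 double bonds (each 1 DoU), 2 triple bonds (each 2 DoU) → 6 DoU from unsaturation.
Total DoU = 0 + 6 = 6.

6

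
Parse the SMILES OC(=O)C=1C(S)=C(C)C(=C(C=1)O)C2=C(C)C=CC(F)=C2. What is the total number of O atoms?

Scan the SMILES for O atoms (remember two-letter symbols like Cl and Br are single atoms).
Oxygen count: 3.

3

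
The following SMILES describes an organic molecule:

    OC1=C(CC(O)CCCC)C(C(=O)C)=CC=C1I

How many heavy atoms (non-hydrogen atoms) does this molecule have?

18

Every atom symbol written in the SMILES (organic subset) is one heavy atom; implicit H are not written.
Heavy atoms by element → C:14, I:1, O:3.
Total: 18.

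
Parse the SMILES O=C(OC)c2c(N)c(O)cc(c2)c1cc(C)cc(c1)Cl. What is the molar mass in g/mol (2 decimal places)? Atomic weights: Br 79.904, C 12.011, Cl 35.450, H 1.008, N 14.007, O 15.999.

291.73 g/mol

First, the molecular formula is C15H14ClNO3 (counting implicit H from valence).
  C: 15 × 12.011 = 180.165
  Cl: 1 × 35.450 = 35.450
  H: 14 × 1.008 = 14.112
  N: 1 × 14.007 = 14.007
  O: 3 × 15.999 = 47.997
Sum: 15×12.011 + 1×35.450 + 14×1.008 + 1×14.007 + 3×15.999 = 291.731 → 291.73 g/mol.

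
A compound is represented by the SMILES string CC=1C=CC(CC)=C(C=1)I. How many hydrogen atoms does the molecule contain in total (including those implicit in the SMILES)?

11

Walk through each heavy atom and fill implicit hydrogens from standard valence (C 4, N 3, O 2, S 2, halogen 1):
  atom 1: C, bond orders sum to 1 (valence 4) → 3 H
  atom 2: C, bond orders sum to 4 (valence 4) → 0 H
  atom 3: C, bond orders sum to 3 (valence 4) → 1 H
  atom 4: C, bond orders sum to 3 (valence 4) → 1 H
  atom 5: C, bond orders sum to 4 (valence 4) → 0 H
  atom 6: C, bond orders sum to 2 (valence 4) → 2 H
  atom 7: C, bond orders sum to 1 (valence 4) → 3 H
  atom 8: C, bond orders sum to 4 (valence 4) → 0 H
  atom 9: C, bond orders sum to 3 (valence 4) → 1 H
  atom 10: I (halogen, monovalent) → 0 H
Total hydrogens: 11.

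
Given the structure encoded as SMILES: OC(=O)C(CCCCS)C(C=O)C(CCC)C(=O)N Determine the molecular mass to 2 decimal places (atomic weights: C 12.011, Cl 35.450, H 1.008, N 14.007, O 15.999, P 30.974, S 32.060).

First, the molecular formula is C13H23NO4S (counting implicit H from valence).
  C: 13 × 12.011 = 156.143
  H: 23 × 1.008 = 23.184
  N: 1 × 14.007 = 14.007
  O: 4 × 15.999 = 63.996
  S: 1 × 32.060 = 32.060
Sum: 13×12.011 + 23×1.008 + 1×14.007 + 4×15.999 + 1×32.060 = 289.390 → 289.39 g/mol.

289.39 g/mol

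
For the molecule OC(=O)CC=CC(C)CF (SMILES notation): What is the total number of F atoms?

1

Scan the SMILES for F atoms (remember two-letter symbols like Cl and Br are single atoms).
Fluorine count: 1.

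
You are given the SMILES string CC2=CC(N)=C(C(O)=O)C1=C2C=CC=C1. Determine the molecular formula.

C12H11NO2

Walk through each heavy atom and fill implicit hydrogens from standard valence (C 4, N 3, O 2, S 2, halogen 1):
  atom 1: C, bond orders sum to 1 (valence 4) → 3 H
  atom 2: C, bond orders sum to 4 (valence 4) → 0 H
  atom 3: C, bond orders sum to 3 (valence 4) → 1 H
  atom 4: C, bond orders sum to 4 (valence 4) → 0 H
  atom 5: N, bond orders sum to 1 (valence 3) → 2 H
  atom 6: C, bond orders sum to 4 (valence 4) → 0 H
  atom 7: C, bond orders sum to 4 (valence 4) → 0 H
  atom 8: O, bond orders sum to 1 (valence 2) → 1 H
  atom 9: O, bond orders sum to 2 (valence 2) → 0 H
  atom 10: C, bond orders sum to 4 (valence 4) → 0 H
  atom 11: C, bond orders sum to 4 (valence 4) → 0 H
  atom 12: C, bond orders sum to 3 (valence 4) → 1 H
  atom 13: C, bond orders sum to 3 (valence 4) → 1 H
  atom 14: C, bond orders sum to 3 (valence 4) → 1 H
  atom 15: C, bond orders sum to 3 (valence 4) → 1 H
Totals → C:12, H:11, N:1, O:2.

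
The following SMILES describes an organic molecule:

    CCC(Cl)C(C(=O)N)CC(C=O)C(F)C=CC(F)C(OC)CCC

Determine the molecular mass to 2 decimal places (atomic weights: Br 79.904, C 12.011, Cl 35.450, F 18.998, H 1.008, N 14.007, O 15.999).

367.86 g/mol

First, the molecular formula is C17H28ClF2NO3 (counting implicit H from valence).
  C: 17 × 12.011 = 204.187
  Cl: 1 × 35.450 = 35.450
  F: 2 × 18.998 = 37.996
  H: 28 × 1.008 = 28.224
  N: 1 × 14.007 = 14.007
  O: 3 × 15.999 = 47.997
Sum: 17×12.011 + 1×35.450 + 2×18.998 + 28×1.008 + 1×14.007 + 3×15.999 = 367.861 → 367.86 g/mol.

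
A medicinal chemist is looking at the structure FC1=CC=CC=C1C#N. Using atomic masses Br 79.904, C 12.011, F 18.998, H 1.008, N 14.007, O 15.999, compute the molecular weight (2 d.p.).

First, the molecular formula is C7H4FN (counting implicit H from valence).
  C: 7 × 12.011 = 84.077
  F: 1 × 18.998 = 18.998
  H: 4 × 1.008 = 4.032
  N: 1 × 14.007 = 14.007
Sum: 7×12.011 + 1×18.998 + 4×1.008 + 1×14.007 = 121.114 → 121.11 g/mol.

121.11 g/mol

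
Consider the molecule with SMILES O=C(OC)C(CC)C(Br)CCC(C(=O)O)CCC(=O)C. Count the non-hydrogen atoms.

20

Every atom symbol written in the SMILES (organic subset) is one heavy atom; implicit H are not written.
Heavy atoms by element → Br:1, C:14, O:5.
Total: 20.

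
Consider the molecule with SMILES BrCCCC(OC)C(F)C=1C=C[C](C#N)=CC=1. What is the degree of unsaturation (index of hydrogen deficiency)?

6

Degree of unsaturation = (number of rings) + (number of π bonds).
Ring closures in the SMILES: 1.
π bonds: 3 double bonds (each 1 DoU), 1 triple bond (each 2 DoU) → 5 DoU from unsaturation.
Total DoU = 1 + 5 = 6.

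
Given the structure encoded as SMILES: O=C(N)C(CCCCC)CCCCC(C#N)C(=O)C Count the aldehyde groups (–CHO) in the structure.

Scan the SMILES for the aldehyde motif — none present.
Groups that are present: 1 amide, 1 ketone, 1 nitrile.

0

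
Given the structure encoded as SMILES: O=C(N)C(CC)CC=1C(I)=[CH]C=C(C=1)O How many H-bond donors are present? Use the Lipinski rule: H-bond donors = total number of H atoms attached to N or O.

Donors: find every N or O and count the H atoms it carries.
  atom 1 (O): bond orders sum to 2 → 0 H
  atom 3 (N): bond orders sum to 1 → 2 H
  atom 15 (O): bond orders sum to 1 → 1 H
Lipinski HBD = 3.

3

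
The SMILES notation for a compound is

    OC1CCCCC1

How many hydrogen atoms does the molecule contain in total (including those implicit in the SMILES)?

12

Walk through each heavy atom and fill implicit hydrogens from standard valence (C 4, N 3, O 2, S 2, halogen 1):
  atom 1: O, bond orders sum to 1 (valence 2) → 1 H
  atom 2: C, bond orders sum to 3 (valence 4) → 1 H
  atom 3: C, bond orders sum to 2 (valence 4) → 2 H
  atom 4: C, bond orders sum to 2 (valence 4) → 2 H
  atom 5: C, bond orders sum to 2 (valence 4) → 2 H
  atom 6: C, bond orders sum to 2 (valence 4) → 2 H
  atom 7: C, bond orders sum to 2 (valence 4) → 2 H
Total hydrogens: 12.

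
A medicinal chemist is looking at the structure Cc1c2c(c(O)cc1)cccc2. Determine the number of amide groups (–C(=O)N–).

0

Scan the SMILES for the amide motif — none present.
Groups that are present: 1 hydroxyl.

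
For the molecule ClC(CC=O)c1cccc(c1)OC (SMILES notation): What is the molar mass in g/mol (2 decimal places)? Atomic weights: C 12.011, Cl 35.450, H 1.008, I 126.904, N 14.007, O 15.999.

198.65 g/mol

First, the molecular formula is C10H11ClO2 (counting implicit H from valence).
  C: 10 × 12.011 = 120.110
  Cl: 1 × 35.450 = 35.450
  H: 11 × 1.008 = 11.088
  O: 2 × 15.999 = 31.998
Sum: 10×12.011 + 1×35.450 + 11×1.008 + 2×15.999 = 198.646 → 198.65 g/mol.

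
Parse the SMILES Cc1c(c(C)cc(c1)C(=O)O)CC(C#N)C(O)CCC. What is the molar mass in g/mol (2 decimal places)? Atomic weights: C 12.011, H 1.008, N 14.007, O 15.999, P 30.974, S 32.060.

275.35 g/mol

First, the molecular formula is C16H21NO3 (counting implicit H from valence).
  C: 16 × 12.011 = 192.176
  H: 21 × 1.008 = 21.168
  N: 1 × 14.007 = 14.007
  O: 3 × 15.999 = 47.997
Sum: 16×12.011 + 21×1.008 + 1×14.007 + 3×15.999 = 275.348 → 275.35 g/mol.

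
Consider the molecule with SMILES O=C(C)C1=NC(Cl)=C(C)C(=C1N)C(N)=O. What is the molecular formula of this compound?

C9H10ClN3O2

Walk through each heavy atom and fill implicit hydrogens from standard valence (C 4, N 3, O 2, S 2, halogen 1):
  atom 1: O, bond orders sum to 2 (valence 2) → 0 H
  atom 2: C, bond orders sum to 4 (valence 4) → 0 H
  atom 3: C, bond orders sum to 1 (valence 4) → 3 H
  atom 4: C, bond orders sum to 4 (valence 4) → 0 H
  atom 5: N, bond orders sum to 3 (valence 3) → 0 H
  atom 6: C, bond orders sum to 4 (valence 4) → 0 H
  atom 7: Cl (halogen, monovalent) → 0 H
  atom 8: C, bond orders sum to 4 (valence 4) → 0 H
  atom 9: C, bond orders sum to 1 (valence 4) → 3 H
  atom 10: C, bond orders sum to 4 (valence 4) → 0 H
  atom 11: C, bond orders sum to 4 (valence 4) → 0 H
  atom 12: N, bond orders sum to 1 (valence 3) → 2 H
  atom 13: C, bond orders sum to 4 (valence 4) → 0 H
  atom 14: N, bond orders sum to 1 (valence 3) → 2 H
  atom 15: O, bond orders sum to 2 (valence 2) → 0 H
Totals → C:9, H:10, Cl:1, N:3, O:2.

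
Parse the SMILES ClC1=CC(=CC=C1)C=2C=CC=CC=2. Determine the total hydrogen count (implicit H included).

Walk through each heavy atom and fill implicit hydrogens from standard valence (C 4, N 3, O 2, S 2, halogen 1):
  atom 1: Cl (halogen, monovalent) → 0 H
  atom 2: C, bond orders sum to 4 (valence 4) → 0 H
  atom 3: C, bond orders sum to 3 (valence 4) → 1 H
  atom 4: C, bond orders sum to 4 (valence 4) → 0 H
  atom 5: C, bond orders sum to 3 (valence 4) → 1 H
  atom 6: C, bond orders sum to 3 (valence 4) → 1 H
  atom 7: C, bond orders sum to 3 (valence 4) → 1 H
  atom 8: C, bond orders sum to 4 (valence 4) → 0 H
  atom 9: C, bond orders sum to 3 (valence 4) → 1 H
  atom 10: C, bond orders sum to 3 (valence 4) → 1 H
  atom 11: C, bond orders sum to 3 (valence 4) → 1 H
  atom 12: C, bond orders sum to 3 (valence 4) → 1 H
  atom 13: C, bond orders sum to 3 (valence 4) → 1 H
Total hydrogens: 9.

9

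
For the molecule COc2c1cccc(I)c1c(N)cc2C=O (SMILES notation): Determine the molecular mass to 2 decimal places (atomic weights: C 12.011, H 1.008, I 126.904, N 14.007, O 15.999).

First, the molecular formula is C12H10INO2 (counting implicit H from valence).
  C: 12 × 12.011 = 144.132
  H: 10 × 1.008 = 10.080
  I: 1 × 126.904 = 126.904
  N: 1 × 14.007 = 14.007
  O: 2 × 15.999 = 31.998
Sum: 12×12.011 + 10×1.008 + 1×126.904 + 1×14.007 + 2×15.999 = 327.121 → 327.12 g/mol.

327.12 g/mol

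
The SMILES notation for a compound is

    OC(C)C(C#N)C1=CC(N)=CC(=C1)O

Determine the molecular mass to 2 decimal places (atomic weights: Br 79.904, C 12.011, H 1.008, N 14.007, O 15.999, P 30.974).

192.22 g/mol

First, the molecular formula is C10H12N2O2 (counting implicit H from valence).
  C: 10 × 12.011 = 120.110
  H: 12 × 1.008 = 12.096
  N: 2 × 14.007 = 28.014
  O: 2 × 15.999 = 31.998
Sum: 10×12.011 + 12×1.008 + 2×14.007 + 2×15.999 = 192.218 → 192.22 g/mol.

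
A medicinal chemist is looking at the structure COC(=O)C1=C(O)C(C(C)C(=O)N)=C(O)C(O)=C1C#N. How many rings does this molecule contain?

In SMILES, each pair of matching ring-closure digits denotes one ring-closing bond; the number of such bonds equals the number of independent rings.
Ring-closure bonds here: 1.

1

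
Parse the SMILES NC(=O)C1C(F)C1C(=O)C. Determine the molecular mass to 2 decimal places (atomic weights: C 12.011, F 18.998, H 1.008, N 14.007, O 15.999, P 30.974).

145.13 g/mol

First, the molecular formula is C6H8FNO2 (counting implicit H from valence).
  C: 6 × 12.011 = 72.066
  F: 1 × 18.998 = 18.998
  H: 8 × 1.008 = 8.064
  N: 1 × 14.007 = 14.007
  O: 2 × 15.999 = 31.998
Sum: 6×12.011 + 1×18.998 + 8×1.008 + 1×14.007 + 2×15.999 = 145.133 → 145.13 g/mol.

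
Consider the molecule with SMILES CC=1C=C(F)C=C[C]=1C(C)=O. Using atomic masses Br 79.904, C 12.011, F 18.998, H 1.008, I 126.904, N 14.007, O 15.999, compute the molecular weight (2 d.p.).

First, the molecular formula is C9H9FO (counting implicit H from valence).
  C: 9 × 12.011 = 108.099
  F: 1 × 18.998 = 18.998
  H: 9 × 1.008 = 9.072
  O: 1 × 15.999 = 15.999
Sum: 9×12.011 + 1×18.998 + 9×1.008 + 1×15.999 = 152.168 → 152.17 g/mol.

152.17 g/mol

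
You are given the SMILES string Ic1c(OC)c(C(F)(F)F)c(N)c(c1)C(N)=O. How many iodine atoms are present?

1

Scan the SMILES for I atoms (remember two-letter symbols like Cl and Br are single atoms).
Iodine count: 1.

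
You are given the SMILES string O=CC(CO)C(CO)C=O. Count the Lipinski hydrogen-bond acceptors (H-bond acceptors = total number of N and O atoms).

4

N atoms: 0; O atoms: 4.
Lipinski HBA = 0 + 4 = 4.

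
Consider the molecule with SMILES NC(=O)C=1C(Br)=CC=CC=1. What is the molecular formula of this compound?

C7H6BrNO

Walk through each heavy atom and fill implicit hydrogens from standard valence (C 4, N 3, O 2, S 2, halogen 1):
  atom 1: N, bond orders sum to 1 (valence 3) → 2 H
  atom 2: C, bond orders sum to 4 (valence 4) → 0 H
  atom 3: O, bond orders sum to 2 (valence 2) → 0 H
  atom 4: C, bond orders sum to 4 (valence 4) → 0 H
  atom 5: C, bond orders sum to 4 (valence 4) → 0 H
  atom 6: Br (halogen, monovalent) → 0 H
  atom 7: C, bond orders sum to 3 (valence 4) → 1 H
  atom 8: C, bond orders sum to 3 (valence 4) → 1 H
  atom 9: C, bond orders sum to 3 (valence 4) → 1 H
  atom 10: C, bond orders sum to 3 (valence 4) → 1 H
Totals → C:7, H:6, Br:1, N:1, O:1.
In Hill order: C7H6BrNO.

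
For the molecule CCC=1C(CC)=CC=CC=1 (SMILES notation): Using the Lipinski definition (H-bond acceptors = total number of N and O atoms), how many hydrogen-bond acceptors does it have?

N atoms: 0; O atoms: 0.
Lipinski HBA = 0 + 0 = 0.

0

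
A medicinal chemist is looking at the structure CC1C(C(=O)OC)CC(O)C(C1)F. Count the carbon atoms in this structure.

Count every carbon token in the SMILES (each C, including those in ring-closure positions and inside branches).
Carbon count: 9.

9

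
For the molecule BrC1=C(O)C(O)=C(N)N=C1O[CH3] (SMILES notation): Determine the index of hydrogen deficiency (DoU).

Degree of unsaturation = (number of rings) + (number of π bonds).
Ring closures in the SMILES: 1.
π bonds: 3 double bonds (each 1 DoU) → 3 DoU from unsaturation.
Total DoU = 1 + 3 = 4.

4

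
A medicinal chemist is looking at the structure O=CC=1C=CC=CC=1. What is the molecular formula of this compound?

Walk through each heavy atom and fill implicit hydrogens from standard valence (C 4, N 3, O 2, S 2, halogen 1):
  atom 1: O, bond orders sum to 2 (valence 2) → 0 H
  atom 2: C, bond orders sum to 3 (valence 4) → 1 H
  atom 3: C, bond orders sum to 4 (valence 4) → 0 H
  atom 4: C, bond orders sum to 3 (valence 4) → 1 H
  atom 5: C, bond orders sum to 3 (valence 4) → 1 H
  atom 6: C, bond orders sum to 3 (valence 4) → 1 H
  atom 7: C, bond orders sum to 3 (valence 4) → 1 H
  atom 8: C, bond orders sum to 3 (valence 4) → 1 H
Totals → C:7, H:6, O:1.

C7H6O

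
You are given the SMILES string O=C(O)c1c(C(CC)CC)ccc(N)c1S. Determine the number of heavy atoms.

16

Every atom symbol written in the SMILES (organic subset) is one heavy atom; implicit H are not written.
Heavy atoms by element → C:12, N:1, O:2, S:1.
Total: 16.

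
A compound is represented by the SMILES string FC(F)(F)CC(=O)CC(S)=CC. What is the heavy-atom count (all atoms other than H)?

Every atom symbol written in the SMILES (organic subset) is one heavy atom; implicit H are not written.
Heavy atoms by element → C:7, F:3, O:1, S:1.
Total: 12.

12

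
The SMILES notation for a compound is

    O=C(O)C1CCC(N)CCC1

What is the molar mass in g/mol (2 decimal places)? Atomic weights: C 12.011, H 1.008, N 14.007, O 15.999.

157.21 g/mol

First, the molecular formula is C8H15NO2 (counting implicit H from valence).
  C: 8 × 12.011 = 96.088
  H: 15 × 1.008 = 15.120
  N: 1 × 14.007 = 14.007
  O: 2 × 15.999 = 31.998
Sum: 8×12.011 + 15×1.008 + 1×14.007 + 2×15.999 = 157.213 → 157.21 g/mol.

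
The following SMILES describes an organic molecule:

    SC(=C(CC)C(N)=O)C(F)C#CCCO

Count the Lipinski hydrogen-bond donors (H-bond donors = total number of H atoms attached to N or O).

Donors: find every N or O and count the H atoms it carries.
  atom 7 (N): bond orders sum to 1 → 2 H
  atom 8 (O): bond orders sum to 2 → 0 H
  atom 15 (O): bond orders sum to 1 → 1 H
Lipinski HBD = 3.

3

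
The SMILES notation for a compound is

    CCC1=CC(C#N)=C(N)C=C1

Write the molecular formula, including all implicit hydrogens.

C9H10N2

Walk through each heavy atom and fill implicit hydrogens from standard valence (C 4, N 3, O 2, S 2, halogen 1):
  atom 1: C, bond orders sum to 1 (valence 4) → 3 H
  atom 2: C, bond orders sum to 2 (valence 4) → 2 H
  atom 3: C, bond orders sum to 4 (valence 4) → 0 H
  atom 4: C, bond orders sum to 3 (valence 4) → 1 H
  atom 5: C, bond orders sum to 4 (valence 4) → 0 H
  atom 6: C, bond orders sum to 4 (valence 4) → 0 H
  atom 7: N, bond orders sum to 3 (valence 3) → 0 H
  atom 8: C, bond orders sum to 4 (valence 4) → 0 H
  atom 9: N, bond orders sum to 1 (valence 3) → 2 H
  atom 10: C, bond orders sum to 3 (valence 4) → 1 H
  atom 11: C, bond orders sum to 3 (valence 4) → 1 H
Totals → C:9, H:10, N:2.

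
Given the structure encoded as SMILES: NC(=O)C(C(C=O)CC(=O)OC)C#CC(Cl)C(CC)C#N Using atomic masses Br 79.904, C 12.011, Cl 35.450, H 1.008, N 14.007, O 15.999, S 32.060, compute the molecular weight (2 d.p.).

First, the molecular formula is C14H17ClN2O4 (counting implicit H from valence).
  C: 14 × 12.011 = 168.154
  Cl: 1 × 35.450 = 35.450
  H: 17 × 1.008 = 17.136
  N: 2 × 14.007 = 28.014
  O: 4 × 15.999 = 63.996
Sum: 14×12.011 + 1×35.450 + 17×1.008 + 2×14.007 + 4×15.999 = 312.750 → 312.75 g/mol.

312.75 g/mol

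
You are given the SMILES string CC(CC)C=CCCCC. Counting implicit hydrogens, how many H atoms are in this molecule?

20

Walk through each heavy atom and fill implicit hydrogens from standard valence (C 4, N 3, O 2, S 2, halogen 1):
  atom 1: C, bond orders sum to 1 (valence 4) → 3 H
  atom 2: C, bond orders sum to 3 (valence 4) → 1 H
  atom 3: C, bond orders sum to 2 (valence 4) → 2 H
  atom 4: C, bond orders sum to 1 (valence 4) → 3 H
  atom 5: C, bond orders sum to 3 (valence 4) → 1 H
  atom 6: C, bond orders sum to 3 (valence 4) → 1 H
  atom 7: C, bond orders sum to 2 (valence 4) → 2 H
  atom 8: C, bond orders sum to 2 (valence 4) → 2 H
  atom 9: C, bond orders sum to 2 (valence 4) → 2 H
  atom 10: C, bond orders sum to 1 (valence 4) → 3 H
Total hydrogens: 20.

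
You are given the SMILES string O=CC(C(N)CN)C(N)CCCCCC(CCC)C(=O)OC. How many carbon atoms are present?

16

Count every carbon token in the SMILES (each C, including those in ring-closure positions and inside branches).
Carbon count: 16.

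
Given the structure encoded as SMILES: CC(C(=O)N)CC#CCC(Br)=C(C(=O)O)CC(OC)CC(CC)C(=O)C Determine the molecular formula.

Walk through each heavy atom and fill implicit hydrogens from standard valence (C 4, N 3, O 2, S 2, halogen 1):
  atom 1: C, bond orders sum to 1 (valence 4) → 3 H
  atom 2: C, bond orders sum to 3 (valence 4) → 1 H
  atom 3: C, bond orders sum to 4 (valence 4) → 0 H
  atom 4: O, bond orders sum to 2 (valence 2) → 0 H
  atom 5: N, bond orders sum to 1 (valence 3) → 2 H
  atom 6: C, bond orders sum to 2 (valence 4) → 2 H
  atom 7: C, bond orders sum to 4 (valence 4) → 0 H
  atom 8: C, bond orders sum to 4 (valence 4) → 0 H
  atom 9: C, bond orders sum to 2 (valence 4) → 2 H
  atom 10: C, bond orders sum to 4 (valence 4) → 0 H
  atom 11: Br (halogen, monovalent) → 0 H
  atom 12: C, bond orders sum to 4 (valence 4) → 0 H
  atom 13: C, bond orders sum to 4 (valence 4) → 0 H
  atom 14: O, bond orders sum to 2 (valence 2) → 0 H
  atom 15: O, bond orders sum to 1 (valence 2) → 1 H
  atom 16: C, bond orders sum to 2 (valence 4) → 2 H
  atom 17: C, bond orders sum to 3 (valence 4) → 1 H
  atom 18: O, bond orders sum to 2 (valence 2) → 0 H
  atom 19: C, bond orders sum to 1 (valence 4) → 3 H
  atom 20: C, bond orders sum to 2 (valence 4) → 2 H
  atom 21: C, bond orders sum to 3 (valence 4) → 1 H
  atom 22: C, bond orders sum to 2 (valence 4) → 2 H
  atom 23: C, bond orders sum to 1 (valence 4) → 3 H
  atom 24: C, bond orders sum to 4 (valence 4) → 0 H
  atom 25: O, bond orders sum to 2 (valence 2) → 0 H
  atom 26: C, bond orders sum to 1 (valence 4) → 3 H
Totals → C:19, H:28, Br:1, N:1, O:5.
In Hill order: C19H28BrNO5.

C19H28BrNO5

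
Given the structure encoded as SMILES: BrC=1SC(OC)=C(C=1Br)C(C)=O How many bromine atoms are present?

2

Scan the SMILES for Br atoms (remember two-letter symbols like Cl and Br are single atoms).
Bromine count: 2.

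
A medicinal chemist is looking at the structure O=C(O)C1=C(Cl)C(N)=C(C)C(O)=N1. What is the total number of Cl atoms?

Scan the SMILES for Cl atoms (remember two-letter symbols like Cl and Br are single atoms).
Chlorine count: 1.

1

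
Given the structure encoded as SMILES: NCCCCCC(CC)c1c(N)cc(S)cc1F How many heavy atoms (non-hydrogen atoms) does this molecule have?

Every atom symbol written in the SMILES (organic subset) is one heavy atom; implicit H are not written.
Heavy atoms by element → C:14, F:1, N:2, S:1.
Total: 18.

18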